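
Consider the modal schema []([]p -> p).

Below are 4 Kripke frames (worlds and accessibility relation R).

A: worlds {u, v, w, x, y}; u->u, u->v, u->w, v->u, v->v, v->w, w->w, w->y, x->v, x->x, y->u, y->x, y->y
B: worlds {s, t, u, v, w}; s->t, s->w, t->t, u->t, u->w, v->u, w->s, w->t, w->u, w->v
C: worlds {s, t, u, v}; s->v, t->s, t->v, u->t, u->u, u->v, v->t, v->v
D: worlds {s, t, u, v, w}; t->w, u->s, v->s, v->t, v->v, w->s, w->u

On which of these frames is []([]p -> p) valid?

The schema corresponds to shift-reflexivity: forall x forall y (Rxy -> Ryy).
A: condition met.
B: fails — Ruw but not Rww.
C: fails — Rut but not Rtt.
D: fails — Rwu but not Ruu.
Valid on: A.

A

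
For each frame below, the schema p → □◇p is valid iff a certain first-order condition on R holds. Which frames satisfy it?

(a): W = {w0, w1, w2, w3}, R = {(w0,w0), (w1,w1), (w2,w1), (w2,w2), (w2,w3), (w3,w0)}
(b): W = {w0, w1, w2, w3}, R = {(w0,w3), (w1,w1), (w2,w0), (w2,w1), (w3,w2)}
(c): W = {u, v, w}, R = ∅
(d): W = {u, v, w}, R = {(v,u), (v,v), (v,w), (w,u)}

(c)

Frame correspondent (Sahlqvist): ∀x ∀y (Rxy → Ryx) — i.e. symmetry.
(a): fails — Rw3w0 but not Rw0w3.
(b): fails — Rw3w2 but not Rw2w3.
(c): ✓.
(d): fails — Rvu but not Ruv.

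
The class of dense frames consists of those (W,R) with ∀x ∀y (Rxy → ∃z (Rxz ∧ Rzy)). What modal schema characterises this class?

A defining formula is □□ψ → □ψ (the C4 axiom).
Suppose □□ψ→□ψ is valid. Take Rxy and set V(ψ)={w : xR²w}. Then □□ψ at x, so □ψ at x, so ψ at y, i.e. ∃z(Rxz∧Rzy).

□□ψ → □ψ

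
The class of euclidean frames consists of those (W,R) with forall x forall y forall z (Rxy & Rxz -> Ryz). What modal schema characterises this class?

◇p → □◇p

A defining formula is ◇p → □◇p (the 5 axiom).
Suppose ◇p→□◇p is valid. Take Rxy, Rxz and set V(p)={y}. Then ◇p at x, so □◇p at x, so ◇p at z, so some w with Rzw has p; w=y, i.e. Rzy. By symmetry of the argument, Ryz.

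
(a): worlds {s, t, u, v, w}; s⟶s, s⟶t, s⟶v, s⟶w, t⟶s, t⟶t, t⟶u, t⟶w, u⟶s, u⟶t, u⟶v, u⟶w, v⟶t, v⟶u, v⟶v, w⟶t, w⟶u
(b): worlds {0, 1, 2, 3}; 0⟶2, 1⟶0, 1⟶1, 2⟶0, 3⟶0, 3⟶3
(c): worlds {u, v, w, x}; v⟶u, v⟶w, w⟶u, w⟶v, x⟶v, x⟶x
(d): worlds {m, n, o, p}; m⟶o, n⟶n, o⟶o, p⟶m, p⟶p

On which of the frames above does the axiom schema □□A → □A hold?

(a), (d)

The schema corresponds to density: ∀x ∀y (Rxy → ∃z (Rxz ∧ Rzy)).
(a): satisfies the condition.
(b): fails — R02 but no z with R0z and Rz2.
(c): fails — Rvw but no z with Rvz and Rzw.
(d): satisfies the condition.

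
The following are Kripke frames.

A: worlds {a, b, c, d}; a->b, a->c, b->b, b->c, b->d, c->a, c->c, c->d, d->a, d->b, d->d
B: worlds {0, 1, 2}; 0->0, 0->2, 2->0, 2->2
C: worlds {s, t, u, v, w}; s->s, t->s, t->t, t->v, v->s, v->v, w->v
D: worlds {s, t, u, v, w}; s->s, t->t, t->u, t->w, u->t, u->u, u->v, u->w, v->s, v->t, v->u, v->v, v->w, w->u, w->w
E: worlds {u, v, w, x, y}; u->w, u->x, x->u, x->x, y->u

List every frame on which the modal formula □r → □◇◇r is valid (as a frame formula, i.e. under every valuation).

A, B, C, D

This is the axiom for a generalized confluence (Geach) condition; its first-order frame correspondent is ∀x ∀z (xRz → ∃w (xRw ∧ zR²w)).
A: ✓.
B: ✓.
C: ✓.
D: ✓.
E: fails — uRw but no t with uRt and wR²t.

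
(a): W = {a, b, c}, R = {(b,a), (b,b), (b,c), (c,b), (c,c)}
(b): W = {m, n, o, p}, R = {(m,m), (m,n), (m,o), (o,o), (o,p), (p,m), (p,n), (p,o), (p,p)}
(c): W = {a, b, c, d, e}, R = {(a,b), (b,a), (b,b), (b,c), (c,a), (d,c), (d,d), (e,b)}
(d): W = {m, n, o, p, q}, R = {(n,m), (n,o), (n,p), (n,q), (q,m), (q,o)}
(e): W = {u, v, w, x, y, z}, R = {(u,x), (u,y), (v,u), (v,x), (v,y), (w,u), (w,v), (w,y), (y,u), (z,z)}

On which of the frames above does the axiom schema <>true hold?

(c)

Frame correspondent (Sahlqvist): forall x exists y Rxy — i.e. seriality.
(a): fails — world a has no successor.
(b): fails — world n has no successor.
(c): holds.
(d): fails — world m has no successor.
(e): fails — world x has no successor.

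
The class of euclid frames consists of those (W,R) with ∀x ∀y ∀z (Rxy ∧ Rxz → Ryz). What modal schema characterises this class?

◇r → □◇r

The condition is the Euclidean property. The 5 schema ◇r → □◇r defines it.
Suppose ◇r→□◇r is valid. Take Rxy, Rxz and set V(r)={y}. Then ◇r at x, so □◇r at x, so ◇r at z, so some w with Rzw has r; w=y, i.e. Rzy. By symmetry of the argument, Ryz.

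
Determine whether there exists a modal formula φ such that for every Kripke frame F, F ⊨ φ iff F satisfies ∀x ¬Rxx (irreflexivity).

Any modally definable frame class is closed under surjective bounded morphisms.
The 5-cycle (worlds a,b,c,d,e with a→b→c→d→e→a) is irreflexive, and the map sending every world to a single reflexive point • is a surjective bounded morphism (forth: every edge maps to (•,•); back: every world has a successor). So any modal formula valid on the 5-cycle is also valid on the reflexive point, which is not irreflexive.
So no modal formula (or set of formulas) defines exactly the irreflexive frames.

Not definable by any modal formula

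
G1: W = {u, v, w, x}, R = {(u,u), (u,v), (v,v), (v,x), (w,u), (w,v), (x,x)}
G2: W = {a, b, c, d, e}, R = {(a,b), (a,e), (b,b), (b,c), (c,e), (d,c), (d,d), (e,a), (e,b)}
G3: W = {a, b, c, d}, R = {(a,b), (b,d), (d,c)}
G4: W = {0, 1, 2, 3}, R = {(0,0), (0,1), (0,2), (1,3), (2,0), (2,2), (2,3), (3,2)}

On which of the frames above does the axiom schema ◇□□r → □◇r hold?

This is the axiom for a generalized confluence (Geach) condition; its first-order frame correspondent is ∀x ∀y ∀z ((xRy ∧ xRz) → ∃w (yR²w ∧ zRw)).
G1: satisfies the condition.
G2: fails — bRc, bRc but no w with cR²w and cRw.
G3: fails — aRb, aRb but no w with bR²w and bRw.
G4: fails — 0R1, 0R1 but no w with 1R²w and 1Rw.

G1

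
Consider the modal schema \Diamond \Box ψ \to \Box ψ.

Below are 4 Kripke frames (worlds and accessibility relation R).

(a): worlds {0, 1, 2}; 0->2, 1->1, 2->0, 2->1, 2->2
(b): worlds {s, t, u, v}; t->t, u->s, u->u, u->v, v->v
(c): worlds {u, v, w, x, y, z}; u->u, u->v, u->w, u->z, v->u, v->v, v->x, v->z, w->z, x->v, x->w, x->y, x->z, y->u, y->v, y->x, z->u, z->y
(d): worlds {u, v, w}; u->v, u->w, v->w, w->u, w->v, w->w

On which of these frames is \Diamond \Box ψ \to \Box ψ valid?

The schema corresponds to the Euclidean property: \forall x \forall y \forall z (Rxy \wedge Rxz \to Ryz).
(a): fails — R20 and R20 but not R00.
(b): fails — Ruv and Ruu but not Rvu.
(c): fails — Ruv and Ruw but not Rvw.
(d): fails — Ruv and Ruv but not Rvv.

none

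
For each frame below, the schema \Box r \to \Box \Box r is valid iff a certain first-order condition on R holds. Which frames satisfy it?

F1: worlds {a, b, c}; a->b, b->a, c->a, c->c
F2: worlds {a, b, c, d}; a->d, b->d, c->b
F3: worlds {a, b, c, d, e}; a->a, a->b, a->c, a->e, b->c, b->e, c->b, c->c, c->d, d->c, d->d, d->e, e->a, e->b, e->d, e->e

The schema corresponds to transitivity: \forall x \forall y \forall z (Rxy \wedge Ryz \to Rxz).
F1: fails — Rca and Rab but not Rcb.
F2: fails — Rcb and Rbd but not Rcd.
F3: fails — Rbc and Rcd but not Rbd.
Valid on no frame.

none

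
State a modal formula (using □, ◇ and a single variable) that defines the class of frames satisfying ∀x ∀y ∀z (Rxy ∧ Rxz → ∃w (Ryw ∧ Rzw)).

A defining formula is ◇□ψ → □◇ψ (the .2 axiom).
Suppose ◇□ψ→□◇ψ is valid. Take Rxy, Rxz and set V(ψ)={w : Ryw}. Then □ψ at y so ◇□ψ at x, so □◇ψ at x, so ◇ψ at z, giving w with Rzw and Ryw.

◇□ψ → □◇ψ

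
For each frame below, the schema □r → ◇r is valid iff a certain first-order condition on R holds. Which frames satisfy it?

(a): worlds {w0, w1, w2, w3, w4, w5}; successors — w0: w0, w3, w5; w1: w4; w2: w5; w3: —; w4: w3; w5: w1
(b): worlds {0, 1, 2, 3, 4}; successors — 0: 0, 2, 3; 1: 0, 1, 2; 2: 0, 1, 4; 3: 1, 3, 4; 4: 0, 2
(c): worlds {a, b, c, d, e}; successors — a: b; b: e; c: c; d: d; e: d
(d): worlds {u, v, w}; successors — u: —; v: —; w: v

(b), (c)

Frame correspondent (Sahlqvist): ∀x ∃y Rxy — i.e. seriality.
(a): fails — world w3 has no successor.
(b): satisfies the condition.
(c): satisfies the condition.
(d): fails — world u has no successor.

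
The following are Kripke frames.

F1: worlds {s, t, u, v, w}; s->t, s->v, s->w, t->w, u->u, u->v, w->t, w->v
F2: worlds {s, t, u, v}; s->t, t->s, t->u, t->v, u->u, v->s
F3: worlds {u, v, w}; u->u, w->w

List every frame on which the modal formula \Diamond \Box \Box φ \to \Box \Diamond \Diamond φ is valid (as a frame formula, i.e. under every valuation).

This is the axiom for a generalized confluence (Geach) condition; its first-order frame correspondent is \forall x \forall y \forall z ((xRy \wedge xRz) \to \exists w (y R^2 w \wedge z R^2 w)).
F1: fails — sRt, sRv but no w* with tR²w* and vR²w*.
F2: fails — tRs, tRv but no w with sR²w and vR²w.
F3: satisfies the condition.

F3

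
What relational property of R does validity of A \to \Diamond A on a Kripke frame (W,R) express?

Replacing A by ¬A and contraposing gives the equivalent schema □A → A.
Suppose □A→A is valid. At any x set V(A)={w : Rxw}. Then □A holds at x, so A holds at x, i.e. Rxx.
Conversely, on a frame with reflexivity the schema holds at every world under every valuation.
So the correspondent is reflexivity.

reflexivity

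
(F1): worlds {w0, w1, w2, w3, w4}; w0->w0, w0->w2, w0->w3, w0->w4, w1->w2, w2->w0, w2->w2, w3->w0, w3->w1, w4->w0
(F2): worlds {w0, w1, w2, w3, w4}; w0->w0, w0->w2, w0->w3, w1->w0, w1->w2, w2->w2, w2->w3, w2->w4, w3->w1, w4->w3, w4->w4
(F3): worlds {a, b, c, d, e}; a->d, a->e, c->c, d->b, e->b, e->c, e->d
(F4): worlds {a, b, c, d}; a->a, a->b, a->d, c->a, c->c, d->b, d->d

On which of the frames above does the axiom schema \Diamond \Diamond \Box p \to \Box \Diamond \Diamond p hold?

(F1)

The schema corresponds to a generalized confluence (Geach) condition: \forall x \forall y \forall z ((x R^2 y \wedge xRz) \to \exists w (yRw \wedge z R^2 w)).
(F1): satisfies the condition.
(F2): fails — w0R²w3, w0Rw3 but no w with w3Rw and w3R²w.
(F3): fails — aR²b, aRd but no w with bRw and dR²w.
(F4): fails — aR²a, aRb but no w with aRw and bR²w.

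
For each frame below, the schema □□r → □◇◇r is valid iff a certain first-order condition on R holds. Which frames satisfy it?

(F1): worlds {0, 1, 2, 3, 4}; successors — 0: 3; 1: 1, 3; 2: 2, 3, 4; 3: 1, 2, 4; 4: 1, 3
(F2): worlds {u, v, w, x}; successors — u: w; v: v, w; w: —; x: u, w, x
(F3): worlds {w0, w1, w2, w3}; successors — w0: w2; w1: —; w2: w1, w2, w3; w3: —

(F1)

The schema corresponds to a generalized confluence (Geach) condition: ∀x ∀z (xRz → ∃w (xR²w ∧ zR²w)).
(F1): condition met.
(F2): fails — uRw but no t with uR²t and wR²t.
(F3): fails — w2Rw1 but no w with w2R²w and w1R²w.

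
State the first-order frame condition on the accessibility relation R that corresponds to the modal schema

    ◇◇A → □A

This is a Sahlqvist (Geach-type) schema ◇^2□^0A → □^1◇^0A.
First-order correspondent: ∀x ∀y ∀z ((xR²y ∧ xRz) → ∃w (y = w ∧ z = w)).

∀x ∀y ∀z ((xR²y ∧ xRz) → ∃w (y = w ∧ z = w))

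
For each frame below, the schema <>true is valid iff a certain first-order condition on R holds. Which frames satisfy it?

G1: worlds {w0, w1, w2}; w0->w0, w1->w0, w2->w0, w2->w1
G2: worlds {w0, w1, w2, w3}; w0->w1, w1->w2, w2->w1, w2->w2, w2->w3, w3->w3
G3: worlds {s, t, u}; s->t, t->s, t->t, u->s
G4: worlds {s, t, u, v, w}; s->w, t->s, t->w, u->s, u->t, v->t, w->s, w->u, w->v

This is the axiom for seriality; its first-order frame correspondent is forall x exists y Rxy.
G1: satisfies the condition.
G2: satisfies the condition.
G3: satisfies the condition.
G4: satisfies the condition.

G1, G2, G3, G4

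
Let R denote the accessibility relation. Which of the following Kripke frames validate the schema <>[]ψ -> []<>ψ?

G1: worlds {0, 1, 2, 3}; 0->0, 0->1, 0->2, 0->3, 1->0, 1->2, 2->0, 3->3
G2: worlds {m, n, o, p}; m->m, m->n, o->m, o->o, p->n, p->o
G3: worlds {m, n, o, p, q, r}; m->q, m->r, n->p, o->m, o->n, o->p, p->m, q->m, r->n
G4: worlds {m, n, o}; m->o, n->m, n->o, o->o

G4

Frame correspondent (Sahlqvist): forall x forall y forall z (Rxy & Rxz -> exists w (Ryw & Rzw)) — i.e. convergence.
G1: fails — R02 and R03 but 2 and 3 have no common successor.
G2: fails — Rmm and Rmn but m and n have no common successor.
G3: fails — Rmr and Rmq but r and q have no common successor.
G4: ✓.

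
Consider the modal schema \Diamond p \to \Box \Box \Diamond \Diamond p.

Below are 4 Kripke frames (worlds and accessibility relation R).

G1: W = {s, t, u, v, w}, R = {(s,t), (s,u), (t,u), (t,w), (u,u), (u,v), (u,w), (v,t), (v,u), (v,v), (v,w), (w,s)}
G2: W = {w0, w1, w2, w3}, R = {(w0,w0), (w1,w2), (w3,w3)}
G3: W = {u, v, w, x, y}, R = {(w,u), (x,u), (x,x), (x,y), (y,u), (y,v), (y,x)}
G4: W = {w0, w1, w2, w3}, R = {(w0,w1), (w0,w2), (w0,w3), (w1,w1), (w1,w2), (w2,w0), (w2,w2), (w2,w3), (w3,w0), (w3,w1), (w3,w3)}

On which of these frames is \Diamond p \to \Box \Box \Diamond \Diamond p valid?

Frame correspondent (Sahlqvist): \forall x \forall y \forall z ((xRy \wedge x R^2 z) \to \exists w (y = w \wedge z R^2 w)) — i.e. a generalized confluence (Geach) condition.
G1: fails — tRw, tR²w but no w* with w=w* and wR²w*.
G2: satisfies the condition.
G3: fails — xRu, xR²u but no t with u=t and uR²t.
G4: satisfies the condition.

G2, G4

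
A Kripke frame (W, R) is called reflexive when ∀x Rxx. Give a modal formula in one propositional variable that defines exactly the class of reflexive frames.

□s → s

The condition is reflexivity. The T schema □s → s defines it.
Suppose □s→s is valid. At any x set V(s)={w : Rxw}. Then □s holds at x, so s holds at x, i.e. Rxx.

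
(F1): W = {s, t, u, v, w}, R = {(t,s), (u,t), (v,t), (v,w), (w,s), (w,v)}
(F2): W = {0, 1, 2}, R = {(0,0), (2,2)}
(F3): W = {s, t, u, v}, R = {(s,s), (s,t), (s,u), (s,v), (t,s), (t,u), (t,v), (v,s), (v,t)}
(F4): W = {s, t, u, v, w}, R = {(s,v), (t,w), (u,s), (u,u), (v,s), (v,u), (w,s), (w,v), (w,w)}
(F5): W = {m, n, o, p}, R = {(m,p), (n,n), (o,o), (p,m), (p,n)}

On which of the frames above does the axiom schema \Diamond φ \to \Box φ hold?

This is the axiom for partial functionality; its first-order frame correspondent is \forall x \forall y \forall z (Rxy \wedge Rxz \to y = z).
(F1): fails — v sees both t and w.
(F2): holds.
(F3): fails — s sees both s and t.
(F4): fails — u sees both s and u.
(F5): fails — p sees both m and n.

(F2)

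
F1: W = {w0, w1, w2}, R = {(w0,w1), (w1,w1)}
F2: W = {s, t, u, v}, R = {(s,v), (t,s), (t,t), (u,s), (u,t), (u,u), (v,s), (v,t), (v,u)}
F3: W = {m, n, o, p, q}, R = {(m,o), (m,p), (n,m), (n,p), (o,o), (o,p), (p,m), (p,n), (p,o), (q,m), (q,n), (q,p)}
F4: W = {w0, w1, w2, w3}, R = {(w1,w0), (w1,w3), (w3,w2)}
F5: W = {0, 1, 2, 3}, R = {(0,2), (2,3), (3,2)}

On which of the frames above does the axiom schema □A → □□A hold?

F1

This is the axiom for transitivity; its first-order frame correspondent is ∀x ∀y ∀z (Rxy ∧ Ryz → Rxz).
F1: ✓.
F2: fails — Rus and Rsv but not Ruv.
F3: fails — Rop and Rpm but not Rom.
F4: fails — Rw1w3 and Rw3w2 but not Rw1w2.
F5: fails — R23 and R32 but not R22.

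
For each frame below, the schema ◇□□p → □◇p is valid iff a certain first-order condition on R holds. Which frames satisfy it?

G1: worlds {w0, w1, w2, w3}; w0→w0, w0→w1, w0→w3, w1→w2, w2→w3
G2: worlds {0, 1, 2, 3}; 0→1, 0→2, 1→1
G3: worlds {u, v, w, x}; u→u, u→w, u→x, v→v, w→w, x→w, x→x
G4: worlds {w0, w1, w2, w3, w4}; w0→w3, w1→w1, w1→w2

This is the axiom for a generalized confluence (Geach) condition; its first-order frame correspondent is ∀x ∀y ∀z ((xRy ∧ xRz) → ∃w (yR²w ∧ zRw)).
G1: fails — w0Rw0, w0Rw3 but no w with w0R²w and w3Rw.
G2: fails — 0R1, 0R2 but no w with 1R²w and 2Rw.
G3: holds.
G4: fails — w0Rw3, w0Rw3 but no w with w3R²w and w3Rw.

G3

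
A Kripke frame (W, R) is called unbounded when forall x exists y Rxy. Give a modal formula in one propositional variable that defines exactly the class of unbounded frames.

A defining formula is □q → ◇q (the D axiom).

□q → ◇q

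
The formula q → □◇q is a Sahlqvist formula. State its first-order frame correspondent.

This schema is the B axiom.
Its frame correspondent is symmetry — ∀x ∀y (Rxy → Ryx).

symmetry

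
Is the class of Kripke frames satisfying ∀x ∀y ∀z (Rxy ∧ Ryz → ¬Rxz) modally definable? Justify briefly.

Not modally definable

Modal frame validity is preserved under surjective bounded morphisms.
The 5-cycle (worlds s,t,u,v,w with s→t→u→v→w→s) is intransitive. Mapping every world to a single reflexive point • is a surjective bounded morphism; the reflexive point is not intransitive (R••∧R•• but R••).
So the class is not modally definable.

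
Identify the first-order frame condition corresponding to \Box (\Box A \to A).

Shift-reflexivity

Suppose □(□A→A) is valid. Take Rxy and set V(A)={w : Ryw}. Then at y, □A holds; since □(□A→A) at x, □A→A at y, so A at y, i.e. Ryy.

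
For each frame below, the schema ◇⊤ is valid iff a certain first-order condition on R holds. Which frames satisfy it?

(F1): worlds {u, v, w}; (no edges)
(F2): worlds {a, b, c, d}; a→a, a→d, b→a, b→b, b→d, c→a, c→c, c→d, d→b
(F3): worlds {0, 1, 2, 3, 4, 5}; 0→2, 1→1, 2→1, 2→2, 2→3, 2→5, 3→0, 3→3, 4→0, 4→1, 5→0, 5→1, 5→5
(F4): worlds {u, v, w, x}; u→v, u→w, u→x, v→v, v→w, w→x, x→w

(F2), (F3), (F4)

This is the axiom for seriality; its first-order frame correspondent is ∀x ∃y Rxy.
(F1): fails — world u has no successor.
(F2): satisfies the condition.
(F3): satisfies the condition.
(F4): satisfies the condition.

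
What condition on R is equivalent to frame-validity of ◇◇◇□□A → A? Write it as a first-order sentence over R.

∀x ∀y (xR³y → ∃w (yR²w ∧ x = w))

This is a Sahlqvist (Geach-type) schema ◇^3□^2A → □^0◇^0A.
First-order correspondent: ∀x ∀y (xR³y → ∃w (yR²w ∧ x = w)).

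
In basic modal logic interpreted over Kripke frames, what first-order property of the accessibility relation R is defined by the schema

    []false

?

emptiness of R: forall x forall y ~Rxy

□⊥ is valid iff no world has any successor (otherwise □⊥ fails at any world with one).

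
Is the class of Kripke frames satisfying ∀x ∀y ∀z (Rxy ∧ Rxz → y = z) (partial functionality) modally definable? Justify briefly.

Definable; ◇p → □p defines it

The condition is partial functionality. A defining modal formula is ◇p → □p.
Suppose ◇p→□p is valid. Take Rxy, Rxz and set V(p)={y}. Then ◇p at x, so □p at x, so p at z, i.e. z=y.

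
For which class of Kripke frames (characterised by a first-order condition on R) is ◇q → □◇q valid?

Suppose ◇q→□◇q is valid. Take Rxy, Rxz and set V(q)={y}. Then ◇q at x, so □◇q at x, so ◇q at z, so some w with Rzw has q; w=y, i.e. Rzy. By symmetry of the argument, Ryz.

the Euclidean property: ∀x ∀y ∀z (Rxy ∧ Rxz → Ryz)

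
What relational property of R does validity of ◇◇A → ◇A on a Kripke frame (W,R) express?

transitivity

Equivalently (dual form): □A → □□A.
Suppose □A→□□A is valid. Take Rxy, Ryz and set V(A)={w : Rxw}. Then □A at x, so □□A at x, so □A at y, so A at z, i.e. Rxz.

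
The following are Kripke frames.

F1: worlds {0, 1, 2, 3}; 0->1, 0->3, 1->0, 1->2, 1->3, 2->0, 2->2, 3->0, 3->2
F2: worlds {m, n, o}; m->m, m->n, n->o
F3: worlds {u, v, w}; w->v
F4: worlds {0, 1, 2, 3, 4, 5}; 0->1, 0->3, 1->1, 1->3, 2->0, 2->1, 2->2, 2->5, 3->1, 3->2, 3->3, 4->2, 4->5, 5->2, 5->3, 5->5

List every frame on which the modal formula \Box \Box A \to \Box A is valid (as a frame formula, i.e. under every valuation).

F4

This is the axiom for density; its first-order frame correspondent is \forall x \forall y (Rxy \to \exists z (Rxz \wedge Rzy)).
F1: fails — R01 but no z with R0z and Rz1.
F2: fails — Rno but no z with Rnz and Rzo.
F3: fails — Rwv but no z with Rwz and Rzv.
F4: satisfies the condition.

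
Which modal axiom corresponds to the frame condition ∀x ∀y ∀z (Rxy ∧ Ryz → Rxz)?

□p → □□p

The condition is transitivity. The 4 schema □p → □□p defines it.
Suppose □p→□□p is valid. Take Rxy, Ryz and set V(p)={w : Rxw}. Then □p at x, so □□p at x, so □p at y, so p at z, i.e. Rxz.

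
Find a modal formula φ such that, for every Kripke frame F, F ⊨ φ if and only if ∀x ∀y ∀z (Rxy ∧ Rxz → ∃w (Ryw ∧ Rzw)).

◇□r → □◇r

This is convergence; the standard corresponding axiom is .2: ◇□r → □◇r.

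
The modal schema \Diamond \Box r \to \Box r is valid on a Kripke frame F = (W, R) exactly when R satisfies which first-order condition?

This is frame-equivalent to ◇r → □◇r (substitute ¬r for r and contrapose).
Suppose ◇r→□◇r is valid. Take Rxy, Rxz and set V(r)={y}. Then ◇r at x, so □◇r at x, so ◇r at z, so some w with Rzw has r; w=y, i.e. Rzy. By symmetry of the argument, Ryz.
The converse is a direct semantic check.
Frame condition: \forall x \forall y \forall z (Rxy \wedge Rxz \to Ryz).

the Euclidean property: \forall x \forall y \forall z (Rxy \wedge Rxz \to Ryz)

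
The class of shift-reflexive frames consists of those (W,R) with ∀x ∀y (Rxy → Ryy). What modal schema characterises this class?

The condition is shift-reflexivity. The T□ schema □(□s → s) defines it.
Suppose □(□s→s) is valid. Take Rxy and set V(s)={w : Ryw}. Then at y, □s holds; since □(□s→s) at x, □s→s at y, so s at y, i.e. Ryy.

□(□s → s)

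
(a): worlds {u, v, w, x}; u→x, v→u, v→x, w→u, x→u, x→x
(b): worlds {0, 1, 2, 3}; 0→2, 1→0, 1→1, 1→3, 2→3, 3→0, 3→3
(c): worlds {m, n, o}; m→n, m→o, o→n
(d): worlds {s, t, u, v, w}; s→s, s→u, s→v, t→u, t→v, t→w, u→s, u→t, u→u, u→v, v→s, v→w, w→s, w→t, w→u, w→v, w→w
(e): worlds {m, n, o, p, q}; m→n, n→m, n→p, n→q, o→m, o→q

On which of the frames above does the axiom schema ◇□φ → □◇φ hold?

Frame correspondent (Sahlqvist): ∀x ∀y ∀z (Rxy ∧ Rxz → ∃w (Ryw ∧ Rzw)) — i.e. convergence.
(a): holds.
(b): fails — R10 and R11 but 0 and 1 have no common successor.
(c): fails — Rmo and Rmn but o and n have no common successor.
(d): holds.
(e): fails — Rnq and Rnq but q and q have no common successor.
Valid on: (a), (d).

(a), (d)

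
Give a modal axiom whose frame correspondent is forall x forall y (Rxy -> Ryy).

The condition is shift-reflexivity. The T□ schema □(□q → q) defines it.
Suppose □(□q→q) is valid. Take Rxy and set V(q)={w : Ryw}. Then at y, □q holds; since □(□q→q) at x, □q→q at y, so q at y, i.e. Ryy.

□(□q → q)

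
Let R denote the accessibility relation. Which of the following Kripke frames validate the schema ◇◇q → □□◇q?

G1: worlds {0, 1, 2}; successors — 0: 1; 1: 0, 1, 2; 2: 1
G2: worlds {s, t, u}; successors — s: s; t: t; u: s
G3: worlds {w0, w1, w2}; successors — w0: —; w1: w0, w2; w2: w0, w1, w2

The schema corresponds to a generalized confluence (Geach) condition: ∀x ∀y ∀z ((xR²y ∧ xR²z) → ∃w (y = w ∧ zRw)).
G1: fails — 0R²0, 0R²0 but no w with 0=w and 0Rw.
G2: satisfies the condition.
G3: fails — w1R²w0, w1R²w0 but no w with w0=w and w0Rw.
Valid on: G2.

G2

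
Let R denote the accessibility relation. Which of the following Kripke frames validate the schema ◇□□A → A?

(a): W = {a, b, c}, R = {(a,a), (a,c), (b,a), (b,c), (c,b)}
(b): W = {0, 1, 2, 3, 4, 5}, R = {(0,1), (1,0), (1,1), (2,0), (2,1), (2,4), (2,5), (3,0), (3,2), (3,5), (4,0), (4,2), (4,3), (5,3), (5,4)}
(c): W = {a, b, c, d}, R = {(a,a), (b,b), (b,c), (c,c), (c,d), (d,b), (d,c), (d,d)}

(c)

This is the axiom for a generalized confluence (Geach) condition; its first-order frame correspondent is ∀x ∀y (xRy → ∃w (yR²w ∧ x = w)).
(a): fails — bRc but no w with cR²w and b=w.
(b): fails — 2R0 but no w with 0R²w and 2=w.
(c): condition met.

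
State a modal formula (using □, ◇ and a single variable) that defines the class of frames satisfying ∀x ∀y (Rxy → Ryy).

A defining formula is □(□ψ → ψ) (the T□ axiom).
Suppose □(□ψ→ψ) is valid. Take Rxy and set V(ψ)={w : Ryw}. Then at y, □ψ holds; since □(□ψ→ψ) at x, □ψ→ψ at y, so ψ at y, i.e. Ryy.

□(□ψ → ψ)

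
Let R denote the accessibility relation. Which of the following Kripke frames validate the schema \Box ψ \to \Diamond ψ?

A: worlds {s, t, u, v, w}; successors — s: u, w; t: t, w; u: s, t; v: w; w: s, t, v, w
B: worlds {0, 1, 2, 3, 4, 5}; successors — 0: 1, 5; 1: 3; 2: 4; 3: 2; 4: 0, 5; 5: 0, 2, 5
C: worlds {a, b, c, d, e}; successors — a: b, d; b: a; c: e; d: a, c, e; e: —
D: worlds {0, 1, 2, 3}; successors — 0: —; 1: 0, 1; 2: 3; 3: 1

A, B

This is the axiom for seriality; its first-order frame correspondent is \forall x \exists y Rxy.
A: condition met.
B: condition met.
C: fails — world e has no successor.
D: fails — world 0 has no successor.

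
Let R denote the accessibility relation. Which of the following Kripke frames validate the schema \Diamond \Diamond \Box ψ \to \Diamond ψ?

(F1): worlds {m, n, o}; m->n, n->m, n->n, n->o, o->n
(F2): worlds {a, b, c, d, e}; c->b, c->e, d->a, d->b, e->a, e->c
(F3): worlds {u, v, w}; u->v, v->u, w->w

Frame correspondent (Sahlqvist): \forall x \forall y (x R^2 y \to \exists w (yRw \wedge xRw)) — i.e. a generalized confluence (Geach) condition.
(F1): satisfies the condition.
(F2): fails — cR²a but no w with aRw and cRw.
(F3): satisfies the condition.
Valid on: (F1), (F3).

(F1), (F3)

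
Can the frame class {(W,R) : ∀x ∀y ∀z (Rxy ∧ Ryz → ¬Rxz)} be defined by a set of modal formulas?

Not modally definable

Any modally definable frame class is closed under surjective bounded morphisms.
The 7-cycle (worlds w0,w1,w2,w3,w4,w5,w6 with w0→w1→w2→w3→w4→w5→w6→w0) is intransitive. Mapping every world to a single reflexive point • is a surjective bounded morphism; the reflexive point is not intransitive (R••∧R•• but R••).
So the class is not modally definable.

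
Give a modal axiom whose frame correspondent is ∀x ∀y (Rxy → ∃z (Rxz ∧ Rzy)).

This is density; the standard corresponding axiom is C4: □□ψ → □ψ.

□□ψ → □ψ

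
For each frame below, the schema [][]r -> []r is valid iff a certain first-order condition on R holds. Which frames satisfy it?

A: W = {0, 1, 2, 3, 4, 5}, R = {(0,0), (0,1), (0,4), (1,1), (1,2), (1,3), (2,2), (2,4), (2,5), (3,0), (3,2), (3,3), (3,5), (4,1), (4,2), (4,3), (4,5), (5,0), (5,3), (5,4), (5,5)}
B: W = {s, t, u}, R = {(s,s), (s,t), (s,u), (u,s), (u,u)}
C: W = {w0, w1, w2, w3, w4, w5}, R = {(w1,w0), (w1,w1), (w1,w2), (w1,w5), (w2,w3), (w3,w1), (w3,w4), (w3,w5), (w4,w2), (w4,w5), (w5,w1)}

This is the axiom for density; its first-order frame correspondent is forall x forall y (Rxy -> exists z (Rxz & Rzy)).
A: condition met.
B: condition met.
C: fails — Rw4w5 but no z with Rw4z and Rzw5.

A, B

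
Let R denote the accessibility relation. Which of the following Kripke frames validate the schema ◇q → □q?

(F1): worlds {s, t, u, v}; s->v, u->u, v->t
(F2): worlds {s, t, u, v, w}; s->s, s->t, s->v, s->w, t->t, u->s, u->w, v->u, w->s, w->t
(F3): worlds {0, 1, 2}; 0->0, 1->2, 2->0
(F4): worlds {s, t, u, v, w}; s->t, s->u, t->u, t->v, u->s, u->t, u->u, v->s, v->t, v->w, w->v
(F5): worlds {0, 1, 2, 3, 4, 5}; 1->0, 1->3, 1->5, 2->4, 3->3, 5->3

(F1), (F3)

Frame correspondent (Sahlqvist): ∀x ∀y ∀z (Rxy ∧ Rxz → y = z) — i.e. partial functionality.
(F1): condition met.
(F2): fails — s sees both s and t.
(F3): condition met.
(F4): fails — s sees both t and u.
(F5): fails — 1 sees both 0 and 3.
Valid on: (F1), (F3).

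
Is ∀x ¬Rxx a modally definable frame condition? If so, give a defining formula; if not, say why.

If a class were modally definable it would be closed under surjective bounded morphisms (Goldblatt–Thomason).
The 4-cycle (worlds w0,w1,w2,w3 with w0→w1→w2→w3→w0) is irreflexive, and the map sending every world to a single reflexive point • is a surjective bounded morphism (forth: every edge maps to (•,•); back: every world has a successor). So any modal formula valid on the 4-cycle is also valid on the reflexive point, which is not irreflexive.
Hence irreflexivity is not modally definable.

No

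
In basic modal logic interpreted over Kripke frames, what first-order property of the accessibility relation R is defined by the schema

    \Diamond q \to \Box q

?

partial functionality

This is the CD axiom.
It corresponds to partial functionality: \forall x \forall y \forall z (Rxy \wedge Rxz \to y = z).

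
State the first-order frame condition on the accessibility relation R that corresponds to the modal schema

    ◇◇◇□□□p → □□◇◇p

This is a Sahlqvist (Geach-type) schema ◇^3□^3p → □^2◇^2p.
First-order correspondent: ∀x ∀y ∀z ((xR³y ∧ xR²z) → ∃w (yR³w ∧ zR²w)).

∀x ∀y ∀z ((xR³y ∧ xR²z) → ∃w (yR³w ∧ zR²w))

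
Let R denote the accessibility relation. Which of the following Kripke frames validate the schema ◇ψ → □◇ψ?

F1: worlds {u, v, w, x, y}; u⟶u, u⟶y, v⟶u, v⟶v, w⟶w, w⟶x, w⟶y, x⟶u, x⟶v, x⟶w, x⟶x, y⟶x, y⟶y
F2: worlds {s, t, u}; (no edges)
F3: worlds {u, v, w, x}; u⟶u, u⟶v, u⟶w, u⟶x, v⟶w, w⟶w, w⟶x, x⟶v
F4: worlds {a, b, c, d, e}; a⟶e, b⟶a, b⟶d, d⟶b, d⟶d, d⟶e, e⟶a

The schema corresponds to the Euclidean property: ∀x ∀y ∀z (Rxy ∧ Rxz → Ryz).
F1: fails — Ruy and Ruu but not Ryu.
F2: ✓.
F3: fails — Ruv and Ruv but not Rvv.
F4: fails — Rae and Rae but not Ree.
Valid on: F2.

F2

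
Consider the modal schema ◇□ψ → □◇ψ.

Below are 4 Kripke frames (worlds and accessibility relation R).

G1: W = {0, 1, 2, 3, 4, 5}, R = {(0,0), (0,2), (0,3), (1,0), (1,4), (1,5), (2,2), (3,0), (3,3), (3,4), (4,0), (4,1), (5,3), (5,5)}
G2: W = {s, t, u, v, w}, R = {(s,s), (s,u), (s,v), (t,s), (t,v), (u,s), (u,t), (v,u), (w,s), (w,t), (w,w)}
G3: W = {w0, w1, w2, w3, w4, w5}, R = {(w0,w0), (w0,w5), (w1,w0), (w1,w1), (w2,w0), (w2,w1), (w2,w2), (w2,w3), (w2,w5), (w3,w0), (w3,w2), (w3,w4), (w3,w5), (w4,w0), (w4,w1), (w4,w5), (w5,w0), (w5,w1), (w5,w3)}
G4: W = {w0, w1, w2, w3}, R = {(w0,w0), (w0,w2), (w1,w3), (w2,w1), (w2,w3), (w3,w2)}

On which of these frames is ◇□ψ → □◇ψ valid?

G3

This is the axiom for convergence; its first-order frame correspondent is ∀x ∀y ∀z (Rxy ∧ Rxz → ∃w (Ryw ∧ Rzw)).
G1: fails — R02 and R03 but 2 and 3 have no common successor.
G2: fails — Rsv and Rsu but v and u have no common successor.
G3: holds.
G4: fails — Rw0w2 and Rw0w0 but w2 and w0 have no common successor.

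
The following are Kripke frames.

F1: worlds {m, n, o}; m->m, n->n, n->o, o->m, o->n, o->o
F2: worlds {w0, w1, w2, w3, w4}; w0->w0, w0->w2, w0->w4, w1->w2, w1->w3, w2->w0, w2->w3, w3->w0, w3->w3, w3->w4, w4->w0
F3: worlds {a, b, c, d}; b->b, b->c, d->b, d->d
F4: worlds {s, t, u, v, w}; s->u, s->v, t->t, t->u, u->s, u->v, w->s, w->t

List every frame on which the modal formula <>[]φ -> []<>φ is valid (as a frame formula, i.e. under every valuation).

F2

Frame correspondent (Sahlqvist): forall x forall y forall z (Rxy & Rxz -> exists w (Ryw & Rzw)) — i.e. convergence.
F1: fails — Rom and Ron but m and n have no common successor.
F2: condition met.
F3: fails — Rbc and Rbc but c and c have no common successor.
F4: fails — Rsv and Rsv but v and v have no common successor.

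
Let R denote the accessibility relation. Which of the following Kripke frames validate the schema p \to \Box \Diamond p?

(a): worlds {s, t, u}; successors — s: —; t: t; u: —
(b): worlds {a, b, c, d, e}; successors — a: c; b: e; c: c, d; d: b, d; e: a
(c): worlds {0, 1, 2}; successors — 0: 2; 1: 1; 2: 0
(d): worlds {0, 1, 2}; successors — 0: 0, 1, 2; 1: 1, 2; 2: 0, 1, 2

(a), (c)

This is the axiom for symmetry; its first-order frame correspondent is \forall x \forall y (Rxy \to Ryx).
(a): ✓.
(b): fails — Rcd but not Rdc.
(c): ✓.
(d): fails — R01 but not R10.
Valid on: (a), (c).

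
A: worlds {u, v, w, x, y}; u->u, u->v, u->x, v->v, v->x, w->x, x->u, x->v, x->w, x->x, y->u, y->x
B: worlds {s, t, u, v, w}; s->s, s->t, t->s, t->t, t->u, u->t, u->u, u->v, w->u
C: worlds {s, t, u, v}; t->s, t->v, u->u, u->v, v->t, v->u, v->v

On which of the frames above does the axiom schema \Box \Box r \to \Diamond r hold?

A

The schema corresponds to a generalized confluence (Geach) condition: \forall x \exists w (x R^2 w \wedge xRw).
A: condition met.
B: fails — at v but no w* with vR²w* and vRw*.
C: fails — at s but no w with sR²w and sRw.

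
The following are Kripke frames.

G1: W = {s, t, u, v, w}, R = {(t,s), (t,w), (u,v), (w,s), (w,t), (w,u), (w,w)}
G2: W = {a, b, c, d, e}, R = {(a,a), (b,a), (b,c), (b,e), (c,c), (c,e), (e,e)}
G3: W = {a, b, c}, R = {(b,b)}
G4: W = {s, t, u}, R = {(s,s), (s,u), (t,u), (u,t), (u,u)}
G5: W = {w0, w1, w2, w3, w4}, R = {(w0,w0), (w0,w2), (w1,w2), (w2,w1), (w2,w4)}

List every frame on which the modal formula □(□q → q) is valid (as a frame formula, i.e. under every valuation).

G2, G3

Frame correspondent (Sahlqvist): ∀x ∀y (Rxy → Ryy) — i.e. shift-reflexivity.
G1: fails — Ruv but not Rvv.
G2: condition met.
G3: condition met.
G4: fails — Rut but not Rtt.
G5: fails — Rw1w2 but not Rw2w2.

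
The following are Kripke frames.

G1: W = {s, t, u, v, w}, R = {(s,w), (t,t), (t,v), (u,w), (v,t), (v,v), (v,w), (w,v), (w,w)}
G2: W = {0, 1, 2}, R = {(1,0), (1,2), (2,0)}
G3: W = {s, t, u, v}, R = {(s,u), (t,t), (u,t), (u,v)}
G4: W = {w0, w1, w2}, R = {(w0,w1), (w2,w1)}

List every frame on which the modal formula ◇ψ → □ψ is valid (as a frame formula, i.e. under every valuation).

G4

Frame correspondent (Sahlqvist): ∀x ∀y ∀z (Rxy ∧ Rxz → y = z) — i.e. partial functionality.
G1: fails — t sees both t and v.
G2: fails — 1 sees both 0 and 2.
G3: fails — u sees both t and v.
G4: condition met.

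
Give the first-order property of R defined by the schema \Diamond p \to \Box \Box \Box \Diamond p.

This is a Sahlqvist (Geach-type) schema ◇^1□^0p → □^3◇^1p.
Minimal-valuation argument: fix x; take any y with xR^1y and any z with xR^3z. Set V(p) to the set of worlds R-reachable from y in exactly 0 steps. Then □^0p holds at y, so the antecedent holds at x; validity forces ◇^1p at z, giving a w with zR^1w and yR^0w.
First-order correspondent: \forall x \forall y \forall z ((xRy \wedge x R^3 z) \to \exists w (y = w \wedge zRw)).

\forall x \forall y \forall z ((xRy \wedge x R^3 z) \to \exists w (y = w \wedge zRw))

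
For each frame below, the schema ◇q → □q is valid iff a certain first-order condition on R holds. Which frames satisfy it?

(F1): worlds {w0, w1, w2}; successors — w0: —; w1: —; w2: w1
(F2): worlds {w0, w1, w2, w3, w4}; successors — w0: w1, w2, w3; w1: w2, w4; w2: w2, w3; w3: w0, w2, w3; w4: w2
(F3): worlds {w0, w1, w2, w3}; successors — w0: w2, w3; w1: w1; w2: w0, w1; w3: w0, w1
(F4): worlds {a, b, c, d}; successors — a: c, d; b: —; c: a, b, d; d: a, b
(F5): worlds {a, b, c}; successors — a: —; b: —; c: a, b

(F1)

Frame correspondent (Sahlqvist): ∀x ∀y ∀z (Rxy ∧ Rxz → y = z) — i.e. partial functionality.
(F1): holds.
(F2): fails — w0 sees both w1 and w2.
(F3): fails — w0 sees both w2 and w3.
(F4): fails — a sees both c and d.
(F5): fails — c sees both a and b.
Valid on: (F1).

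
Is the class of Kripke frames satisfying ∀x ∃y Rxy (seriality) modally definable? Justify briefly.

Yes — defined by □q → ◇q

The condition is seriality. A defining modal formula is □q → ◇q.
Suppose □q→◇q is valid. At any x set V(q)=W. Then □q at x, so ◇q at x, so x has a successor.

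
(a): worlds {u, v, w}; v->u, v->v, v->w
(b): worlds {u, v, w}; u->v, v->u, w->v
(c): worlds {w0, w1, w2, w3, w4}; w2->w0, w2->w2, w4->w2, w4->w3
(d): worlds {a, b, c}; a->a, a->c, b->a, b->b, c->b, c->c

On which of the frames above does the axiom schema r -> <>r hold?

This is the axiom for a generalized confluence (Geach) condition; its first-order frame correspondent is forall x exists w (x = w & xRw).
(a): fails — at u but no t with u=t and uRt.
(b): fails — at u but no t with u=t and uRt.
(c): fails — at w0 but no w with w0=w and w0Rw.
(d): condition met.
Valid on: (d).

(d)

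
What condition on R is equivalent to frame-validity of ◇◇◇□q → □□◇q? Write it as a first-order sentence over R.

This is a Sahlqvist (Geach-type) schema ◇^3□^1q → □^2◇^1q.
Minimal-valuation argument: fix x; take any y with xR^3y and any z with xR^2z. Set V(q) to the set of worlds R-reachable from y in exactly 1 step. Then □^1q holds at y, so the antecedent holds at x; validity forces ◇^1q at z, giving a w with zR^1w and yR^1w.
First-order correspondent: ∀x ∀y ∀z ((xR³y ∧ xR²z) → ∃w (yRw ∧ zRw)).

∀x ∀y ∀z ((xR³y ∧ xR²z) → ∃w (yRw ∧ zRw))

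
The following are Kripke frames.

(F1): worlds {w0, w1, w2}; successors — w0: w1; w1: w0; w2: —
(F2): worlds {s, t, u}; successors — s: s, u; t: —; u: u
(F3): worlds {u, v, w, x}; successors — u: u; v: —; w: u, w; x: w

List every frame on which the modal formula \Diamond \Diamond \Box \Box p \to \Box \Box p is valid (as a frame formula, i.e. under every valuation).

This is the axiom for a generalized confluence (Geach) condition; its first-order frame correspondent is \forall x \forall y \forall z ((x R^2 y \wedge x R^2 z) \to \exists w (y R^2 w \wedge z = w)).
(F1): condition met.
(F2): fails — sR²u, sR²s but no w with uR²w and s=w.
(F3): fails — wR²u, wR²w but no t with uR²t and w=t.

(F1)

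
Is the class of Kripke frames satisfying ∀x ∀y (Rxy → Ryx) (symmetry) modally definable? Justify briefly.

Yes — defined by q → □◇q

Yes: it is symmetry, defined by the B schema q → □◇q.
Suppose q→□◇q is valid. Take Rxy and set V(q)={x}. Then q at x, so □◇q at x, so ◇q at y, so some z with Ryz has q; z=x, i.e. Ryx.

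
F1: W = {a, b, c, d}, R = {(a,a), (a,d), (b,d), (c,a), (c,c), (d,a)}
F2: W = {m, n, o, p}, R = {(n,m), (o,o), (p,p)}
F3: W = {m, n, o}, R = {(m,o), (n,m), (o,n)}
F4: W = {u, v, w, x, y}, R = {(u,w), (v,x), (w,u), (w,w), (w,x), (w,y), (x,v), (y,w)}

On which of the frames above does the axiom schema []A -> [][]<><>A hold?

This is the axiom for a generalized confluence (Geach) condition; its first-order frame correspondent is forall x forall z (x R^2 z -> exists w (xRw & z R^2 w)).
F1: ✓.
F2: ✓.
F3: ✓.
F4: fails — uR²x but no t with uRt and xR²t.
Valid on: F1, F2, F3.

F1, F2, F3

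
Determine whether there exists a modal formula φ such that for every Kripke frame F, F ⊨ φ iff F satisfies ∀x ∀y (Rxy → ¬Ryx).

Modal frame validity is preserved under surjective bounded morphisms.
The 3-cycle (worlds w0,w1,w2 with w0→w1→w2→w0) is asymmetric. Mapping every world to a single reflexive point • is a surjective bounded morphism, and the reflexive point is not asymmetric (R•• but asymmetry requires ¬R••).
So no modal formula (or set of formulas) defines exactly the asymmetric frames.

No — not modally definable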